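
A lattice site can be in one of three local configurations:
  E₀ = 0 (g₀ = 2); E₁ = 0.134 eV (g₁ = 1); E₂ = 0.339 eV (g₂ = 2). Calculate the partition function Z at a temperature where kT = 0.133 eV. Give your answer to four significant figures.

Z = 2.521

Eᵢ/kT = 0, 1.00752, 2.54887.
Z = Σ gᵢe^(−Eᵢ/kT) = 2·e^(−0) + 1·e^(−1.00752) + 2·e^(−2.54887) = 2.00000 + 0.365123 + 0.156340 = 2.52146.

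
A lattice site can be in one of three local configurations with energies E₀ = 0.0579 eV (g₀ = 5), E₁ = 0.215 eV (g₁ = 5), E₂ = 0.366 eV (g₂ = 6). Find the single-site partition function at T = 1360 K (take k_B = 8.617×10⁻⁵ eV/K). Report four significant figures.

Z = 4.113

k_BT = 8.617×10⁻⁵ × 1360 K = 0.117191 eV.
Eᵢ/kT = 0.494065, 1.83461, 3.12311.
Z = Σ gᵢe^(−Eᵢ/kT) = 5·e^(−0.494065) + 5·e^(−1.83461) + 6·e^(−3.12311) = 3.05071 + 0.798379 + 0.264120 = 4.11321.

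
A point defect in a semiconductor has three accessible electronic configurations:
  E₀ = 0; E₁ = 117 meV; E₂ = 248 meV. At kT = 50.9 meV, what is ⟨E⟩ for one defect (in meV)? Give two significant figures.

12 meV

Eᵢ/kT = 0, 2.299, 4.872.
Z = Σ e^(−Eᵢ/kT) = e^(−0) + e^(−2.299) + e^(−4.872) = 1.000 + 0.1004 + 0.007658 = 1.108.
⟨E⟩ = Σ Eᵢ e^(−Eᵢ/kT) / Z = (0·1.000 + 117·0.1004 + 248·0.007658) / 1.108 = 12 meV.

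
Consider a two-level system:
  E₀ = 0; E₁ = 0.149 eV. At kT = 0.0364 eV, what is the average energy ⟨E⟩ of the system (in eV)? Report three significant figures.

Eᵢ/kT = 0, 4.0934.
Z = Σ e^(−Eᵢ/kT) = e^(−0) + e^(−4.0934) = 1.0000 + 0.016682 = 1.0167.
⟨E⟩ = Σ Eᵢ e^(−Eᵢ/kT) / Z = (0·1.0000 + 0.149·0.016682) / 1.0167 = 0.00244 eV.

0.00244 eV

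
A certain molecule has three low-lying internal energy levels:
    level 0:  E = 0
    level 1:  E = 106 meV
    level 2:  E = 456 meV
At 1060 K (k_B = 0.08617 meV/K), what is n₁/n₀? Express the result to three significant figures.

0.313

k_BT = 0.08617 × 1060 K = 91.340 meV.
n₁/n₀ = exp[−(E₁−E₀)/kT] = exp(−(106 meV)/(91.340 meV)) = exp(-1.1605) = 0.313.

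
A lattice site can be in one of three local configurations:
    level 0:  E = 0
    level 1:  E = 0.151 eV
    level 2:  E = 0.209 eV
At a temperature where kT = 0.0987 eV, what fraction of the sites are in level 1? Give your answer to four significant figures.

0.1620

Eᵢ/kT = 0, 1.52989, 2.11753.
Z = Σ e^(−Eᵢ/kT) = e^(−0) + e^(−1.52989) + e^(−2.11753) = 1.00000 + 0.216559 + 0.120328 = 1.33689.
P₁ = e^(−E₁/kT) / Z = 0.216559/1.33689 = 0.1620.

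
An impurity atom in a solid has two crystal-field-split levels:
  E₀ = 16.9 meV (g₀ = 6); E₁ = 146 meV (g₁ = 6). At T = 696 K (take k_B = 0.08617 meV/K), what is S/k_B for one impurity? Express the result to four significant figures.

k_BT = 0.08617 × 696 K = 59.9743 meV.
Eᵢ/kT = 0.281787, 2.43438.
Z = Σ gᵢe^(−Eᵢ/kT) = 6·e^(−0.281787) + 6·e^(−2.43438) = 4.52661 + 0.525912 = 5.05252.
⟨E⟩ = Σ EᵢPᵢ = 30.3379 meV.
S/k_B = ln Z + ⟨E⟩/kT = ln(5.05252) + 30.3379/59.9743 = 1.61989 + 0.505848 = 2.126.

2.126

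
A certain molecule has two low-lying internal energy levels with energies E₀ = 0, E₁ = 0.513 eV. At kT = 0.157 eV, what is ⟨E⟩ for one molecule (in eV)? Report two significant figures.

Eᵢ/kT = 0, 3.268.
Z = Σ e^(−Eᵢ/kT) = e^(−0) + e^(−3.268) = 1.000 + 0.03808 = 1.038.
⟨E⟩ = Σ Eᵢ e^(−Eᵢ/kT) / Z = (0·1.000 + 0.513·0.03808) / 1.038 = 0.019 eV.

0.019 eV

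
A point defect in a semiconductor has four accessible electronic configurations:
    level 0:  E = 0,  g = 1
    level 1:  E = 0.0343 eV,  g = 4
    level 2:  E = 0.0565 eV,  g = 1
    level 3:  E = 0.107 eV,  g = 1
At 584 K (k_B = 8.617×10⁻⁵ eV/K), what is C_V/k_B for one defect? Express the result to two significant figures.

k_BT = 8.617×10⁻⁵ × 584 K = 0.05032 eV.
Eᵢ/kT = 0, 0.6816, 1.123, 2.126.
Z = Σ gᵢe^(−Eᵢ/kT) = 1·e^(−0) + 4·e^(−0.6816) + 1·e^(−1.123) + 1·e^(−2.126) = 1.000 + 2.023 + 0.3253 + 0.1193 = 3.468.
⟨E⟩ = 0.02899 eV, ⟨E²⟩ = 0.001380 eV².
C_V/k_B = (⟨E²⟩ − ⟨E⟩²)/(kT)² = (0.001380 − 0.0008404)/0.002532 = 0.21.

0.21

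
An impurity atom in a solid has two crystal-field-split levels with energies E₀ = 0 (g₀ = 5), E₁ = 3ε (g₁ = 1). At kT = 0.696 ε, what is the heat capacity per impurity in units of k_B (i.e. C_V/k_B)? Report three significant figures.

0.0496

Eᵢ/kT = 0, 4.3103.
Z = Σ gᵢe^(−Eᵢ/kT) = 5·e^(−0) + 1·e^(−4.3103) = 5.0000 + 0.013430 = 5.0134.
⟨E⟩ = 0.0080365 ε, ⟨E²⟩ = 0.024109 ε².
C_V/k_B = (⟨E²⟩ − ⟨E⟩²)/(kT)² = (0.024109 − 0.000064585)/0.48442 = 0.0496.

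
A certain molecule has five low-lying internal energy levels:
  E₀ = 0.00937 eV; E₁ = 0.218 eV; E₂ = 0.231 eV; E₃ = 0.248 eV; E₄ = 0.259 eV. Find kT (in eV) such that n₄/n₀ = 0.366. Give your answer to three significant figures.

0.248 eV

n₄/n₀ = exp[−(E₄−E₀)/kT] = 0.366.
⇒ (E₄−E₀)/kT = ln(1/0.366) = ln(2.7322) = 1.0051.
kT = 0.24963 eV / 1.0051 = 0.248 eV.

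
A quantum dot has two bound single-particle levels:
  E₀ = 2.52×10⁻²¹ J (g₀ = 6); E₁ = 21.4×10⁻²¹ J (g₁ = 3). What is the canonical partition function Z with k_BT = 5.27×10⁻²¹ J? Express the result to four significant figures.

Eᵢ/kT = 0.478178, 4.06072.
Z = Σ gᵢe^(−Eᵢ/kT) = 6·e^(−0.478178) + 3·e^(−4.06072) = 3.71947 + 0.0517098 = 3.77118.

Z = 3.771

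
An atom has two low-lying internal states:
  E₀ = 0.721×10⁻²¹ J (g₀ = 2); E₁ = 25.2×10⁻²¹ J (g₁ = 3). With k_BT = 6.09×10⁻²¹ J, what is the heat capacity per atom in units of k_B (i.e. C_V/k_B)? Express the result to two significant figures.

Eᵢ/kT = 0.1184, 4.138.
Z = Σ gᵢe^(−Eᵢ/kT) = 2·e^(−0.1184) + 3·e^(−4.138) = 1.777 + 0.04786 = 1.825.
⟨E⟩ = 1.363, ⟨E²⟩ = 17.16.
C_V/k_B = (⟨E²⟩ − ⟨E⟩²)/(kT)² = (17.16 − 1.858)/37.09 = 0.41.

0.41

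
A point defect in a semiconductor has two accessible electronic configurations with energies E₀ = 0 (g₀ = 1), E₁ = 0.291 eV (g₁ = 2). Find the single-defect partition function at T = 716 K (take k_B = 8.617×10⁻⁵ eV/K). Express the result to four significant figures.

k_BT = 8.617×10⁻⁵ × 716 K = 0.0616977 eV.
Eᵢ/kT = 0, 4.71655.
Z = Σ gᵢe^(−Eᵢ/kT) = 1·e^(−0) + 2·e^(−4.71655) = 1.00000 + 0.0178920 = 1.01789.

Z = 1.018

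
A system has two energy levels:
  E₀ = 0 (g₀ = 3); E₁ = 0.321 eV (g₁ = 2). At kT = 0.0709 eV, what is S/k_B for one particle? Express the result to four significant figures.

1.138

Eᵢ/kT = 0, 4.52750.
Z = Σ gᵢe^(−Eᵢ/kT) = 3·e^(−0) + 2·e^(−4.52750) = 3.00000 + 0.0216153 = 3.02162.
⟨E⟩ = Σ EᵢPᵢ = 0.00229629 eV.
S/k_B = ln Z + ⟨E⟩/kT = ln(3.02162) + 0.00229629/0.0709 = 1.10579 + 0.0323877 = 1.138.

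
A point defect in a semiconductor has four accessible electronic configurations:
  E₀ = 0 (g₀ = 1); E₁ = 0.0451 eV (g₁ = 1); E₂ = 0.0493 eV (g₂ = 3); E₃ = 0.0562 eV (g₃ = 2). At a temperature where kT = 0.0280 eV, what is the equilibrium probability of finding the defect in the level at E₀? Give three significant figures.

0.504

Eᵢ/kT = 0, 1.6107, 1.7607, 2.0071.
Z = Σ gᵢe^(−Eᵢ/kT) = 1·e^(−0) + 1·e^(−1.6107) + 3·e^(−1.7607) + 2·e^(−2.0071) = 1.0000 + 0.19975 + 0.51577 + 0.26876 = 1.9843.
P₀ = g₀ e^(−E₀/kT) / Z = 1.0000/1.9843 = 0.504.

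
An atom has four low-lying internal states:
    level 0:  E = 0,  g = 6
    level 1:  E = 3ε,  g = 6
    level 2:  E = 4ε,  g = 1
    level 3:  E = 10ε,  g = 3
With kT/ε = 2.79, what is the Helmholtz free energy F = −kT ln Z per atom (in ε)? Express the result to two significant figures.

Eᵢ/kT = 0, 1.075, 1.434, 3.584.
Z = Σ gᵢe^(−Eᵢ/kT) = 6·e^(−0) + 6·e^(−1.075) + 1·e^(−1.434) + 3·e^(−3.584) = 6.000 + 2.048 + 0.2384 + 0.08329 = 8.370.
F = −kT ln Z = −2.79 × ln(8.370) = −2.79 × 2.125 = -5.9 ε.

-5.9 ε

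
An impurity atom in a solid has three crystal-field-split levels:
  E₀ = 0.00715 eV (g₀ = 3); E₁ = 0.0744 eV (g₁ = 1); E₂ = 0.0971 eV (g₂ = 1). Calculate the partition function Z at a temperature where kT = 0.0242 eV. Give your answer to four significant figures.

Eᵢ/kT = 0.295455, 3.07438, 4.01240.
Z = Σ gᵢe^(−Eᵢ/kT) = 3·e^(−0.295455) + 1·e^(−3.07438) + 1·e^(−4.01240) = 2.23258 + 0.0462183 + 0.0180899 = 2.29689.

Z = 2.297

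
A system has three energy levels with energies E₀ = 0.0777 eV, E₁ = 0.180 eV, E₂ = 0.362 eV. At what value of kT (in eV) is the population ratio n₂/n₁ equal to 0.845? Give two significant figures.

1.1 eV

n₂/n₁ = exp[−(E₂−E₁)/kT] = 0.845.
⇒ (E₂−E₁)/kT = ln(1/0.845) = ln(1.183) = 0.1681.
kT = 0.182 eV / 0.1681 = 1.1 eV.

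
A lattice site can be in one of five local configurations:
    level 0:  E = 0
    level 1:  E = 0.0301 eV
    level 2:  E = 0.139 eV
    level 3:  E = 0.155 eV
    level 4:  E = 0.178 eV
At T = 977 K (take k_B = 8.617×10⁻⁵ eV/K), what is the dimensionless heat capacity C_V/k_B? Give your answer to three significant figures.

k_BT = 8.617×10⁻⁵ × 977 K = 0.084188 eV.
Eᵢ/kT = 0, 0.35753, 1.6511, 1.8411, 2.1143.
Z = Σ e^(−Eᵢ/kT) = e^(−0) + e^(−0.35753) + e^(−1.6511) + e^(−1.8411) + e^(−2.1143) = 1.0000 + 0.69940 + 0.19184 + 0.15864 + 0.12072 = 2.1706.
⟨E⟩ = 0.043212 eV, ⟨E²⟩ = 0.0055176 eV².
C_V/k_B = (⟨E²⟩ − ⟨E⟩²)/(kT)² = (0.0055176 − 0.0018673)/0.0070876 = 0.515.

0.515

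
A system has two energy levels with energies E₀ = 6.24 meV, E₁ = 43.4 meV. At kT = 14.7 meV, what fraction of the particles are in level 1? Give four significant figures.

0.07393

Eᵢ/kT = 0.424490, 2.95238.
Z = Σ e^(−Eᵢ/kT) = e^(−0.424490) + e^(−2.95238) = 0.654103 + 0.0522153 = 0.706318.
P₁ = e^(−E₁/kT) / Z = 0.0522153/0.706318 = 0.07393.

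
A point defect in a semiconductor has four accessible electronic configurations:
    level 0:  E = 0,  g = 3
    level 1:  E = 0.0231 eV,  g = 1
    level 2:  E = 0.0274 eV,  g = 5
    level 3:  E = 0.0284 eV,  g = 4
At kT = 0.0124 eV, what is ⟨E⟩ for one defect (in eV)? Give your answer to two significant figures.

Eᵢ/kT = 0, 1.863, 2.210, 2.290.
Z = Σ gᵢe^(−Eᵢ/kT) = 3·e^(−0) + 1·e^(−1.863) + 5·e^(−2.210) + 4·e^(−2.290) = 3.000 + 0.1552 + 0.5485 + 0.4051 = 4.109.
⟨E⟩ = Σ Eᵢ gᵢe^(−Eᵢ/kT) / Z = (0·3.000 + 0.0231·0.1552 + 0.0274·0.5485 + 0.0284·0.4051) / 4.109 = 0.0073 eV.

0.0073 eV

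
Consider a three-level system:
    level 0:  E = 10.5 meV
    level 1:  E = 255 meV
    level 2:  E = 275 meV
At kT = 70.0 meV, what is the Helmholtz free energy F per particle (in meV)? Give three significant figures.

Eᵢ/kT = 0.15000, 3.6429, 3.9286.
Z = Σ e^(−Eᵢ/kT) = e^(−0.15000) + e^(−3.6429) + e^(−3.9286) = 0.86071 + 0.026176 + 0.019671 = 0.90656.
F = −kT ln Z = −70.0 × ln(0.90656) = −70.0 × -0.098098 = 6.87 meV.

6.87 meV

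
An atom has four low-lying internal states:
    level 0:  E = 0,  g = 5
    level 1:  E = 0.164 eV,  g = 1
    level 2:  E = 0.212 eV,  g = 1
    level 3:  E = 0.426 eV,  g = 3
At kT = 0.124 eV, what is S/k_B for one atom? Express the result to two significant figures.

1.9

Eᵢ/kT = 0, 1.323, 1.710, 3.435.
Z = Σ gᵢe^(−Eᵢ/kT) = 5·e^(−0) + 1·e^(−1.323) + 1·e^(−1.710) + 3·e^(−3.435) = 5.000 + 0.2663 + 0.1809 + 0.09668 = 5.544.
⟨E⟩ = Σ EᵢPᵢ = 0.02222 eV.
S/k_B = ln Z + ⟨E⟩/kT = ln(5.544) + 0.02222/0.124 = 1.713 + 0.1792 = 1.9.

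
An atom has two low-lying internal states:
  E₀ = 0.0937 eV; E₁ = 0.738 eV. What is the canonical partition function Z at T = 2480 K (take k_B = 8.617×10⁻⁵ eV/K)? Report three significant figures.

Z = 0.677

k_BT = 8.617×10⁻⁵ × 2480 K = 0.21370 eV.
Eᵢ/kT = 0.43847, 3.4534.
Z = Σ e^(−Eᵢ/kT) = e^(−0.43847) + e^(−3.4534) = 0.64502 + 0.031638 = 0.67666.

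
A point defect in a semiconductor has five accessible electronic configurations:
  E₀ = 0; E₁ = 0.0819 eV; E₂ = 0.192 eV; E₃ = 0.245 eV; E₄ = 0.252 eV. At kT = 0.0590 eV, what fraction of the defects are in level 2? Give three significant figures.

Eᵢ/kT = 0, 1.3881, 3.2542, 4.1525, 4.2712.
Z = Σ e^(−Eᵢ/kT) = e^(−0) + e^(−1.3881) + e^(−3.2542) + e^(−4.1525) + e^(−4.2712) = 1.0000 + 0.24955 + 0.038612 + 0.015725 + 0.013965 = 1.3179.
P₂ = e^(−E₂/kT) / Z = 0.038612/1.3179 = 0.0293.

0.0293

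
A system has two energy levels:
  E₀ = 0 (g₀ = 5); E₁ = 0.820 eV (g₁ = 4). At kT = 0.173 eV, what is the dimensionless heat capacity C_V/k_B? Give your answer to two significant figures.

0.15

Eᵢ/kT = 0, 4.740.
Z = Σ gᵢe^(−Eᵢ/kT) = 5·e^(−0) + 4·e^(−4.740) = 5.000 + 0.03495 = 5.035.
⟨E⟩ = 0.005692 eV, ⟨E²⟩ = 0.004667 eV².
C_V/k_B = (⟨E²⟩ − ⟨E⟩²)/(kT)² = (0.004667 − 0.00003240)/0.02993 = 0.15.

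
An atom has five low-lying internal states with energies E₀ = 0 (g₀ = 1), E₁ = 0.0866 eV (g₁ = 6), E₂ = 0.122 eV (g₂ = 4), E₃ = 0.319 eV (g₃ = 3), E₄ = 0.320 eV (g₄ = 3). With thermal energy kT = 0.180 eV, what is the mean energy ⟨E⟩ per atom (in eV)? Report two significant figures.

0.12 eV

Eᵢ/kT = 0, 0.4811, 0.6778, 1.772, 1.778.
Z = Σ gᵢe^(−Eᵢ/kT) = 1·e^(−0) + 6·e^(−0.4811) + 4·e^(−0.6778) + 3·e^(−1.772) + 3·e^(−1.778) = 1.000 + 3.709 + 2.031 + 0.5100 + 0.5069 = 7.757.
⟨E⟩ = Σ Eᵢ gᵢe^(−Eᵢ/kT) / Z = (0·1.000 + 0.0866·3.709 + 0.122·2.031 + 0.319·0.5100 + 0.320·0.5069) / 7.757 = 0.12 eV.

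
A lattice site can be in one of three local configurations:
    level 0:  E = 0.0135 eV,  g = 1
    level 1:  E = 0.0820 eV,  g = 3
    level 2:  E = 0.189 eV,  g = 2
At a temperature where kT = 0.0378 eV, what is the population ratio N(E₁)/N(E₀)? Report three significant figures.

0.490

n₁/n₀ = (g₁/g₀) exp[−(E₁−E₀)/kT] = (3/1) × exp(−(0.0685 eV)/(0.0378 eV)) = (3/1) × exp(-1.8122) = 0.490.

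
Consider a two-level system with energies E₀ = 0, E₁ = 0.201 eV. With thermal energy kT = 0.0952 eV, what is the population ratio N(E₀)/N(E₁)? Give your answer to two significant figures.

n₀/n₁ = exp[−(E₀−E₁)/kT] = exp(−(-0.201 eV)/(0.0952 eV)) = exp(2.111) = 8.3.

8.3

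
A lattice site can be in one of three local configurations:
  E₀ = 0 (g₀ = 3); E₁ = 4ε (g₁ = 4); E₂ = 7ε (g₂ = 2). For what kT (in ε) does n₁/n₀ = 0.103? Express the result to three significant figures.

1.56 ε

n₁/n₀ = (g₁/g₀) exp[−(E₁−E₀)/kT] = 0.103.
⇒ (E₁−E₀)/kT = ln((4/3)/0.103) = ln(12.945) = 2.5607.
kT = 4ε / 2.5607 = 1.56 ε.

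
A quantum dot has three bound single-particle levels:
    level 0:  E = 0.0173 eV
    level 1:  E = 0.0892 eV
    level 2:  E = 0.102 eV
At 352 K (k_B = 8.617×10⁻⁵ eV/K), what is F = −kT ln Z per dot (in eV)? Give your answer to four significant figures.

0.01294 eV

k_BT = 8.617×10⁻⁵ × 352 K = 0.0303318 eV.
Eᵢ/kT = 0.570359, 2.94081, 3.36281.
Z = Σ e^(−Eᵢ/kT) = e^(−0.570359) + e^(−2.94081) + e^(−3.36281) = 0.565322 + 0.0528229 + 0.0346378 = 0.652783.
F = −kT ln Z = −0.0303318 × ln(0.652783) = −0.0303318 × -0.426511 = 0.01294 eV.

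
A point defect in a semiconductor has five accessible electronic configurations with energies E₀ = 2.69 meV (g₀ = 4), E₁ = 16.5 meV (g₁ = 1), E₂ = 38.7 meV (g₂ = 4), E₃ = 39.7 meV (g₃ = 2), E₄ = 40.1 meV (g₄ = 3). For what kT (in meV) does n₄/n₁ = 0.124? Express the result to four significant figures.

7.407 meV

n₄/n₁ = (g₄/g₁) exp[−(E₄−E₁)/kT] = 0.124.
⇒ (E₄−E₁)/kT = ln((3/1)/0.124) = ln(24.1935) = 3.18608.
kT = 23.6 meV / 3.18608 = 7.407 meV.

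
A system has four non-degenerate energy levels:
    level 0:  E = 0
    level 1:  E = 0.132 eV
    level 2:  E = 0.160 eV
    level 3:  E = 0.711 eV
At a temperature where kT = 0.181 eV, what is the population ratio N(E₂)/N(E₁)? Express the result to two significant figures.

0.86

n₂/n₁ = exp[−(E₂−E₁)/kT] = exp(−(0.028 eV)/(0.181 eV)) = exp(-0.1547) = 0.86.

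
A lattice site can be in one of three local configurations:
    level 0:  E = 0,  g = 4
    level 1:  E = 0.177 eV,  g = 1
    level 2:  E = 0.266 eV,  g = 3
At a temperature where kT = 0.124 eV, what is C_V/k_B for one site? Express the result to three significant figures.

Eᵢ/kT = 0, 1.4274, 2.1452.
Z = Σ gᵢe^(−Eᵢ/kT) = 4·e^(−0) + 1·e^(−1.4274) + 3·e^(−2.1452) = 4.0000 + 0.23993 + 0.35113 = 4.5911.
⟨E⟩ = 0.029594 eV, ⟨E²⟩ = 0.0070487 eV².
C_V/k_B = (⟨E²⟩ − ⟨E⟩²)/(kT)² = (0.0070487 − 0.00087580)/0.015376 = 0.401.

0.401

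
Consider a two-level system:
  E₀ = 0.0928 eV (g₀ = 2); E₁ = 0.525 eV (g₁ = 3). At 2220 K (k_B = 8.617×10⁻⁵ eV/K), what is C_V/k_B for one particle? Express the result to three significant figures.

0.598

k_BT = 8.617×10⁻⁵ × 2220 K = 0.19130 eV.
Eᵢ/kT = 0.48510, 2.7444.
Z = Σ gᵢe^(−Eᵢ/kT) = 2·e^(−0.48510) + 3·e^(−2.7444) = 1.2313 + 0.19286 = 1.4242.
⟨E⟩ = 0.15132 eV, ⟨E²⟩ = 0.044770 eV².
C_V/k_B = (⟨E²⟩ − ⟨E⟩²)/(kT)² = (0.044770 − 0.022898)/0.036596 = 0.598.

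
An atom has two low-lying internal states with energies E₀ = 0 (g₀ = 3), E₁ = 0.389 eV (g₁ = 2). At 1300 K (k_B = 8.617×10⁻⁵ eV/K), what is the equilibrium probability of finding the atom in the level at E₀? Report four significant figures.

k_BT = 8.617×10⁻⁵ × 1300 K = 0.112021 eV.
Eᵢ/kT = 0, 3.47256.
Z = Σ gᵢe^(−Eᵢ/kT) = 3·e^(−0) + 2·e^(−3.47256) = 3.00000 + 0.0620749 = 3.06207.
P₀ = g₀ e^(−E₀/kT) / Z = 3.00000/3.06207 = 0.9797.

0.9797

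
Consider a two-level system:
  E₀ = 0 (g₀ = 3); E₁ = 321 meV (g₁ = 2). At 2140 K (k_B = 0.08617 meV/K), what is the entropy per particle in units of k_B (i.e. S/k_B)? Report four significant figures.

1.391

k_BT = 0.08617 × 2140 K = 184.404 meV.
Eᵢ/kT = 0, 1.74074.
Z = Σ gᵢe^(−Eᵢ/kT) = 3·e^(−0) + 2·e^(−1.74074) = 3.00000 + 0.350781 = 3.35078.
⟨E⟩ = Σ EᵢPᵢ = 33.6043 meV.
S/k_B = ln Z + ⟨E⟩/kT = ln(3.35078) + 33.6043/184.404 = 1.20919 + 0.182232 = 1.391.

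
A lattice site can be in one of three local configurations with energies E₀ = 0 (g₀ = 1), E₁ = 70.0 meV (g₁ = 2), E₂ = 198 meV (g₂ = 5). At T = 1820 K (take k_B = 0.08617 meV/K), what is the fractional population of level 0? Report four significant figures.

k_BT = 0.08617 × 1820 K = 156.829 meV.
Eᵢ/kT = 0, 0.446346, 1.26252.
Z = Σ gᵢe^(−Eᵢ/kT) = 1·e^(−0) + 2·e^(−0.446346) + 5·e^(−1.26252) = 1.00000 + 1.27992 + 1.41470 = 3.69462.
P₀ = g₀ e^(−E₀/kT) / Z = 1.00000/3.69462 = 0.2707.

0.2707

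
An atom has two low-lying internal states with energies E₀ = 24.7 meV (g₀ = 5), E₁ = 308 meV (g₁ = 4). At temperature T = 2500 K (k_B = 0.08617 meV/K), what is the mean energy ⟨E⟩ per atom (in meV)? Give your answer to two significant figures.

75 meV

k_BT = 0.08617 × 2500 K = 215.4 meV.
Eᵢ/kT = 0.1147, 1.430.
Z = Σ gᵢe^(−Eᵢ/kT) = 5·e^(−0.1147) + 4·e^(−1.430) = 4.458 + 0.9572 = 5.415.
⟨E⟩ = Σ Eᵢ gᵢe^(−Eᵢ/kT) / Z = (24.7·4.458 + 308·0.9572) / 5.415 = 75 meV.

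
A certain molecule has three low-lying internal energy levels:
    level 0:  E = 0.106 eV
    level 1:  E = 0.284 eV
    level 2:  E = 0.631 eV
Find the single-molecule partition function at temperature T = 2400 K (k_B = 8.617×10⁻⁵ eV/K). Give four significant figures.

k_BT = 8.617×10⁻⁵ × 2400 K = 0.206808 eV.
Eᵢ/kT = 0.512553, 1.37325, 3.05114.
Z = Σ e^(−Eᵢ/kT) = e^(−0.512553) + e^(−1.37325) + e^(−3.05114) = 0.598964 + 0.253282 + 0.0473050 = 0.899551.

Z = 0.8996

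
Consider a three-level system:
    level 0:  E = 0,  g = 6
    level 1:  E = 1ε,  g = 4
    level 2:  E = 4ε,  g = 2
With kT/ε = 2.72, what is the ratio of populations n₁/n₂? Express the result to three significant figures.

n₁/n₂ = (g₁/g₂) exp[−(E₁−E₂)/kT] = (4/2) × exp(−(-3ε)/(2.72ε)) = (4/2) × exp(1.1029) = 6.03.

6.03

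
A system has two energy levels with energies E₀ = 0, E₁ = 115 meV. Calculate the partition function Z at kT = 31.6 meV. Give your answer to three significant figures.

Z = 1.03

Eᵢ/kT = 0, 3.6392.
Z = Σ e^(−Eᵢ/kT) = e^(−0) + e^(−3.6392) = 1.0000 + 0.026273 = 1.0263.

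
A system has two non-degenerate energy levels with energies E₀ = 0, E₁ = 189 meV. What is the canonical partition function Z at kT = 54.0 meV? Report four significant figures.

Z = 1.030

Eᵢ/kT = 0, 3.50000.
Z = Σ e^(−Eᵢ/kT) = e^(−0) + e^(−3.50000) = 1.00000 + 0.0301974 = 1.03020.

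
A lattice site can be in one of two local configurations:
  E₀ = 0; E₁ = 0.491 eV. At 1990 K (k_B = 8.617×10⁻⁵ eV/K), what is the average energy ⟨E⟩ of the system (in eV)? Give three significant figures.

k_BT = 8.617×10⁻⁵ × 1990 K = 0.17148 eV.
Eᵢ/kT = 0, 2.8633.
Z = Σ e^(−Eᵢ/kT) = e^(−0) + e^(−2.8633) = 1.0000 + 0.057080 = 1.0571.
⟨E⟩ = Σ Eᵢ e^(−Eᵢ/kT) / Z = (0·1.0000 + 0.491·0.057080) / 1.0571 = 0.0265 eV.

0.0265 eV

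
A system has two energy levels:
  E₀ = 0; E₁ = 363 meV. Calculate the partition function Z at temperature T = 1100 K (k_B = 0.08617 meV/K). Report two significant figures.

Z = 1.0

k_BT = 0.08617 × 1100 K = 94.79 meV.
Eᵢ/kT = 0, 3.830.
Z = Σ e^(−Eᵢ/kT) = e^(−0) + e^(−3.830) = 1.000 + 0.02171 = 1.022.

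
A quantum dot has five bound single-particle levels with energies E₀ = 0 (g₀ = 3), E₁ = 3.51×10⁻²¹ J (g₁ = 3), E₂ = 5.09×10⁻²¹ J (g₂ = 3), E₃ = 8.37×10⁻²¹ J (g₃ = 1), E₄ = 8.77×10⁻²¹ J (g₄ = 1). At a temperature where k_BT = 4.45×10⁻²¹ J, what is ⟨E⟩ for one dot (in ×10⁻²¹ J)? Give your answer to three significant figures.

2.17 ×10⁻²¹ J

Eᵢ/kT = 0, 0.78876, 1.1438, 1.8809, 1.9708.
Z = Σ gᵢe^(−Eᵢ/kT) = 3·e^(−0) + 3·e^(−0.78876) + 3·e^(−1.1438) + 1·e^(−1.8809) + 1·e^(−1.9708) = 3.0000 + 1.3632 + 0.95582 + 0.15245 + 0.13935 = 5.6108.
⟨E⟩ = Σ Eᵢ gᵢe^(−Eᵢ/kT) / Z = (0·3.0000 + 3.51·1.3632 + 5.09·0.95582 + 8.37·0.15245 + 8.77·0.13935) / 5.6108 = 2.17 ×10⁻²¹ J.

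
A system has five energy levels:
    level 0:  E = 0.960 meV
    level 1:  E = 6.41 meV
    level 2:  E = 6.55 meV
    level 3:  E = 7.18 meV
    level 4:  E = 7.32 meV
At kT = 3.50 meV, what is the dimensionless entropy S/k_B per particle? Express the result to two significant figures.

1.3

Eᵢ/kT = 0.2743, 1.831, 1.871, 2.051, 2.091.
Z = Σ e^(−Eᵢ/kT) = e^(−0.2743) + e^(−1.831) + e^(−1.871) + e^(−2.051) + e^(−2.091) = 0.7601 + 0.1603 + 0.1540 + 0.1286 + 0.1236 = 1.327.
⟨E⟩ = Σ EᵢPᵢ = 3.462 meV.
S/k_B = ln Z + ⟨E⟩/kT = ln(1.327) + 3.462/3.50 = 0.2829 + 0.9891 = 1.3.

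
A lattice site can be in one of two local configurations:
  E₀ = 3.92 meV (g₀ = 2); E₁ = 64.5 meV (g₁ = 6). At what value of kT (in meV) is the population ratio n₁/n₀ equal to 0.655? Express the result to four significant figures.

39.81 meV

n₁/n₀ = (g₁/g₀) exp[−(E₁−E₀)/kT] = 0.655.
⇒ (E₁−E₀)/kT = ln((6/2)/0.655) = ln(4.58015) = 1.52173.
kT = 60.58 meV / 1.52173 = 39.81 meV.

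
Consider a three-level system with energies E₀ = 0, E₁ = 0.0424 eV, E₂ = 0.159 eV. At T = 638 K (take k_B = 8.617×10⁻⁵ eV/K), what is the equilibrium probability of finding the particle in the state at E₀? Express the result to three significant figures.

0.659

k_BT = 8.617×10⁻⁵ × 638 K = 0.054976 eV.
Eᵢ/kT = 0, 0.77125, 2.8922.
Z = Σ e^(−Eᵢ/kT) = e^(−0) + e^(−0.77125) + e^(−2.8922) = 1.0000 + 0.46243 + 0.055454 = 1.5179.
P₀ = e^(−E₀/kT) / Z = 1.0000/1.5179 = 0.659.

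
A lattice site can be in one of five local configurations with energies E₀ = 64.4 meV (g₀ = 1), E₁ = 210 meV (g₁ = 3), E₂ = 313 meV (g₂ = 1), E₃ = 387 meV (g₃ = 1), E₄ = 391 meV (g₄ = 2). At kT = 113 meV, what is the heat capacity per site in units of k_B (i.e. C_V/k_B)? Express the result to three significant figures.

Eᵢ/kT = 0.56991, 1.8584, 2.7699, 3.4248, 3.4602.
Z = Σ gᵢe^(−Eᵢ/kT) = 1·e^(−0.56991) + 3·e^(−1.8584) + 1·e^(−2.7699) + 1·e^(−3.4248) + 2·e^(−3.4602) = 0.56558 + 0.46777 + 0.062668 + 0.032556 + 0.062847 = 1.1914.
⟨E⟩ = 160.69 meV, ⟨E²⟩ = 36594 meV².
C_V/k_B = (⟨E²⟩ − ⟨E⟩²)/(kT)² = (36594 − 25821)/12769 = 0.844.

0.844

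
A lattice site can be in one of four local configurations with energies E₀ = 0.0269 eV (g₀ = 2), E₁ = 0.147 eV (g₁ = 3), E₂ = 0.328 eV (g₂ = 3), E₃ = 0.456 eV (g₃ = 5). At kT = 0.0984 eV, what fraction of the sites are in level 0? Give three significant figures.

0.647

Eᵢ/kT = 0.27337, 1.4939, 3.3333, 4.6341.
Z = Σ gᵢe^(−Eᵢ/kT) = 2·e^(−0.27337) + 3·e^(−1.4939) + 3·e^(−3.3333) + 5·e^(−4.6341) = 1.5216 + 0.67349 + 0.10703 + 0.048574 = 2.3507.
P₀ = g₀ e^(−E₀/kT) / Z = 1.5216/2.3507 = 0.647.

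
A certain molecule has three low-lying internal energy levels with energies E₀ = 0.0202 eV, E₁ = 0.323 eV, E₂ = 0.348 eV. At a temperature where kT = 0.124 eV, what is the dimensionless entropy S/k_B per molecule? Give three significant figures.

0.493

Eᵢ/kT = 0.16290, 2.6048, 2.8065.
Z = Σ e^(−Eᵢ/kT) = e^(−0.16290) + e^(−2.6048) + e^(−2.8065) = 0.84968 + 0.073918 + 0.060416 = 0.98401.
⟨E⟩ = Σ EᵢPᵢ = 0.063072 eV.
S/k_B = ln Z + ⟨E⟩/kT = ln(0.98401) + 0.063072/0.124 = -0.016119 + 0.50865 = 0.493.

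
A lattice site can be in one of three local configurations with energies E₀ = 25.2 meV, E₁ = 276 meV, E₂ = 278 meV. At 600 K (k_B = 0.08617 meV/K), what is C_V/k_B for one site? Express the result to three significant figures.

k_BT = 0.08617 × 600 K = 51.702 meV.
Eᵢ/kT = 0.48741, 5.3383, 5.3770.
Z = Σ e^(−Eᵢ/kT) = e^(−0.48741) + e^(−5.3383) + e^(−5.3770) = 0.61422 + 0.0048040 + 0.0046217 = 0.62365.
⟨E⟩ = 29.005 meV, ⟨E²⟩ = 1785.0 meV².
C_V/k_B = (⟨E²⟩ − ⟨E⟩²)/(kT)² = (1785.0 − 841.29)/2673.1 = 0.353.

0.353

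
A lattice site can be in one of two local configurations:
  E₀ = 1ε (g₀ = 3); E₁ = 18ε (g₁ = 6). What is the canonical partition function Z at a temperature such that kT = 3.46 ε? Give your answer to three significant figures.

Z = 2.28

Eᵢ/kT = 0.28902, 5.2023.
Z = Σ gᵢe^(−Eᵢ/kT) = 3·e^(−0.28902) + 6·e^(−5.2023) = 2.2470 + 0.033023 = 2.2800.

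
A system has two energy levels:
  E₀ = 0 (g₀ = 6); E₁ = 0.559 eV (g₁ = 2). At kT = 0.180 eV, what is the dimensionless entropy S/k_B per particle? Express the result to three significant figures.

1.85

Eᵢ/kT = 0, 3.1056.
Z = Σ gᵢe^(−Eᵢ/kT) = 6·e^(−0) + 2·e^(−3.1056) = 6.0000 + 0.089595 = 6.0896.
⟨E⟩ = Σ EᵢPᵢ = 0.0082244 eV.
S/k_B = ln Z + ⟨E⟩/kT = ln(6.0896) + 0.0082244/0.180 = 1.8066 + 0.045691 = 1.85.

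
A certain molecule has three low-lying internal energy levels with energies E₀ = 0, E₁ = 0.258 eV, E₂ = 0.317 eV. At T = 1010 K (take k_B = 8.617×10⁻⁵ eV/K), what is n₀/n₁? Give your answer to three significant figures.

19.4

k_BT = 8.617×10⁻⁵ × 1010 K = 0.087032 eV.
n₀/n₁ = exp[−(E₀−E₁)/kT] = exp(−(-0.258 eV)/(0.087032 eV)) = exp(2.9644) = 19.4.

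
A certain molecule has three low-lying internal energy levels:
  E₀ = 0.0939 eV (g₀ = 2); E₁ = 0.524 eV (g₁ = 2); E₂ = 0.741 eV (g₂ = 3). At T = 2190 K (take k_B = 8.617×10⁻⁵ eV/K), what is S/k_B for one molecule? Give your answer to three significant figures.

k_BT = 8.617×10⁻⁵ × 2190 K = 0.18871 eV.
Eᵢ/kT = 0.49759, 2.7767, 3.9267.
Z = Σ gᵢe^(−Eᵢ/kT) = 2·e^(−0.49759) + 2·e^(−2.7767) + 3·e^(−3.9267) = 1.2160 + 0.12449 + 0.059126 = 1.3996.
⟨E⟩ = Σ EᵢPᵢ = 0.15949 eV.
S/k_B = ln Z + ⟨E⟩/kT = ln(1.3996) + 0.15949/0.18871 = 0.33619 + 0.84516 = 1.18.

1.18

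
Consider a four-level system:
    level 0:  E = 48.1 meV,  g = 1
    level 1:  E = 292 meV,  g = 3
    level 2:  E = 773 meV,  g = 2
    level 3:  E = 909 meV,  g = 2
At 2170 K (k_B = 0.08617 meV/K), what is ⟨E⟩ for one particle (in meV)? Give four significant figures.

179.2 meV

k_BT = 0.08617 × 2170 K = 186.989 meV.
Eᵢ/kT = 0.257234, 1.56159, 4.13393, 4.86125.
Z = Σ gᵢe^(−Eᵢ/kT) = 1·e^(−0.257234) + 3·e^(−1.56159) + 2·e^(−4.13393) + 2·e^(−4.86125) = 0.773187 + 0.629407 + 0.0320396 + 0.0154816 = 1.45012.
⟨E⟩ = Σ Eᵢ gᵢe^(−Eᵢ/kT) / Z = (48.1·0.773187 + 292·0.629407 + 773·0.0320396 + 909·0.0154816) / 1.45012 = 179.2 meV.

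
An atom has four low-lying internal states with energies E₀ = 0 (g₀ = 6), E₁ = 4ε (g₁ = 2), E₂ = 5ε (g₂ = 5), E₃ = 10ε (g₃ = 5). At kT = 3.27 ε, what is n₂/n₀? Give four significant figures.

n₂/n₀ = (g₂/g₀) exp[−(E₂−E₀)/kT] = (5/6) × exp(−(5ε)/(3.27ε)) = (5/6) × exp(-1.52905) = 0.1806.

0.1806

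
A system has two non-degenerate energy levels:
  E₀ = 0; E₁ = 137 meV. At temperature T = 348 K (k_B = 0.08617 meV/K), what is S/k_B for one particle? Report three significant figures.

k_BT = 0.08617 × 348 K = 29.987 meV.
Eᵢ/kT = 0, 4.5686.
Z = Σ e^(−Eᵢ/kT) = e^(−0) + e^(−4.5686) = 1.0000 + 0.010372 = 1.0104.
⟨E⟩ = Σ EᵢPᵢ = 1.4063 meV.
S/k_B = ln Z + ⟨E⟩/kT = ln(1.0104) + 1.4063/29.987 = 0.010346 + 0.046897 = 0.0572.

0.0572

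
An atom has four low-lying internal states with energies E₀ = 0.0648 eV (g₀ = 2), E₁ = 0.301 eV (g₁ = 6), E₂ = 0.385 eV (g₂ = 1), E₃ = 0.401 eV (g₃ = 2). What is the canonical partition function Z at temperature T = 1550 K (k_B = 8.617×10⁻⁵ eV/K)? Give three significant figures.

k_BT = 8.617×10⁻⁵ × 1550 K = 0.13356 eV.
Eᵢ/kT = 0.48518, 2.2537, 2.8826, 3.0024.
Z = Σ gᵢe^(−Eᵢ/kT) = 2·e^(−0.48518) + 6·e^(−2.2537) + 1·e^(−2.8826) + 2·e^(−3.0024) = 1.2312 + 0.63006 + 0.055989 + 0.099335 = 2.0166.

Z = 2.02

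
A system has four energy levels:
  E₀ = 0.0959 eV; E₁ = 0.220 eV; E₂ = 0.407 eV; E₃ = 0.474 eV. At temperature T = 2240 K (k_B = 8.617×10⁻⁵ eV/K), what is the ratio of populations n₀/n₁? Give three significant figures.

k_BT = 8.617×10⁻⁵ × 2240 K = 0.19302 eV.
n₀/n₁ = exp[−(E₀−E₁)/kT] = exp(−(-0.1241 eV)/(0.19302 eV)) = exp(0.64294) = 1.90.

1.90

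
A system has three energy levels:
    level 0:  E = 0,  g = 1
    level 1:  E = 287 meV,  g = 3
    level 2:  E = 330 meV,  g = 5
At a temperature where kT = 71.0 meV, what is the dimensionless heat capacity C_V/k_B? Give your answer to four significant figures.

Eᵢ/kT = 0, 4.04225, 4.64789.
Z = Σ gᵢe^(−Eᵢ/kT) = 1·e^(−0) + 3·e^(−4.04225) + 5·e^(−4.64789) = 1.00000 + 0.0526738 + 0.0479090 = 1.10058.
⟨E⟩ = 28.1010 meV, ⟨E²⟩ = 8682.67 meV².
C_V/k_B = (⟨E²⟩ − ⟨E⟩²)/(kT)² = (8682.67 − 789.666)/5041.00 = 1.566.

1.566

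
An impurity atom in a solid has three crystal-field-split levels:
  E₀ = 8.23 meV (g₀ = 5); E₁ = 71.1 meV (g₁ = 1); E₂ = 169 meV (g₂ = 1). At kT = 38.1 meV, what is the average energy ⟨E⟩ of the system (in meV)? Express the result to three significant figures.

11.0 meV

Eᵢ/kT = 0.21601, 1.8661, 4.4357.
Z = Σ gᵢe^(−Eᵢ/kT) = 5·e^(−0.21601) + 1·e^(−1.8661) + 1·e^(−4.4357) = 4.0286 + 0.15473 + 0.011847 = 4.1952.
⟨E⟩ = Σ Eᵢ gᵢe^(−Eᵢ/kT) / Z = (8.23·4.0286 + 71.1·0.15473 + 169·0.011847) / 4.1952 = 11.0 meV.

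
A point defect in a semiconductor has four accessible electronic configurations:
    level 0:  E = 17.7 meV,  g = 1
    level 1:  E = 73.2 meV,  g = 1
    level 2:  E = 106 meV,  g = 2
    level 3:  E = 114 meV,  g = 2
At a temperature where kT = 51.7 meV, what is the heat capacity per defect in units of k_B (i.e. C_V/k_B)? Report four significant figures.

Eᵢ/kT = 0.342360, 1.41586, 2.05029, 2.20503.
Z = Σ gᵢe^(−Eᵢ/kT) = 1·e^(−0.342360) + 1·e^(−1.41586) + 2·e^(−2.05029) + 2·e^(−2.20503) = 0.710093 + 0.242717 + 0.257395 + 0.220494 = 1.43070.
⟨E⟩ = 57.8428 meV, ⟨E²⟩ = 5088.86 meV².
C_V/k_B = (⟨E²⟩ − ⟨E⟩²)/(kT)² = (5088.86 − 3345.79)/2672.89 = 0.6521.

0.6521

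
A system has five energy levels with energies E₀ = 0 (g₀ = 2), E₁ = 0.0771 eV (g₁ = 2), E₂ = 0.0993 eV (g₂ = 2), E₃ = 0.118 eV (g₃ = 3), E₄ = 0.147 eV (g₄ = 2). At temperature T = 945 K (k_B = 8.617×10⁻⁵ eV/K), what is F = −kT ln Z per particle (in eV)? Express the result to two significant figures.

-0.12 eV

k_BT = 8.617×10⁻⁵ × 945 K = 0.08143 eV.
Eᵢ/kT = 0, 0.9468, 1.219, 1.449, 1.805.
Z = Σ gᵢe^(−Eᵢ/kT) = 2·e^(−0) + 2·e^(−0.9468) + 2·e^(−1.219) + 3·e^(−1.449) + 2·e^(−1.805) = 2.000 + 0.7760 + 0.5911 + 0.7044 + 0.3289 = 4.400.
F = −kT ln Z = −0.08143 × ln(4.400) = −0.08143 × 1.482 = -0.12 eV.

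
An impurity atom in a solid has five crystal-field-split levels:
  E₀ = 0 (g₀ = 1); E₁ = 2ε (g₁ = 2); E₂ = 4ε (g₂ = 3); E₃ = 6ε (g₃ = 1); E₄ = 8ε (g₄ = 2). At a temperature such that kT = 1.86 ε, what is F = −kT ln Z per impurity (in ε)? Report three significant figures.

-1.38 ε

Eᵢ/kT = 0, 1.0753, 2.1505, 3.2258, 4.3011.
Z = Σ gᵢe^(−Eᵢ/kT) = 1·e^(−0) + 2·e^(−1.0753) + 3·e^(−2.1505) + 1·e^(−3.2258) + 2·e^(−4.3011) = 1.0000 + 0.68239 + 0.34928 + 0.039724 + 0.027107 = 2.0985.
F = −kT ln Z = −1.86 × ln(2.0985) = −1.86 × 0.74122 = -1.38 ε.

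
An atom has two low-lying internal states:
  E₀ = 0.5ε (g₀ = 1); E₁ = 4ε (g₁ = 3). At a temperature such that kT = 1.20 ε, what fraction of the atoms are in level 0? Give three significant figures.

Eᵢ/kT = 0.41667, 3.3333.
Z = Σ gᵢe^(−Eᵢ/kT) = 1·e^(−0.41667) + 3·e^(−3.3333) = 0.65924 + 0.10703 = 0.76627.
P₀ = g₀ e^(−E₀/kT) / Z = 0.65924/0.76627 = 0.860.

0.860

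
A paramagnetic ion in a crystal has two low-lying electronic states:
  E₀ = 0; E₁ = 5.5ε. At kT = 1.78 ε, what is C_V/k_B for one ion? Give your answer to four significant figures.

Eᵢ/kT = 0, 3.08989.
Z = Σ e^(−Eᵢ/kT) = e^(−0) + e^(−3.08989) = 1.00000 + 0.0455070 = 1.04551.
⟨E⟩ = 0.239394 ε, ⟨E²⟩ = 1.31667 ε².
C_V/k_B = (⟨E²⟩ − ⟨E⟩²)/(kT)² = (1.31667 − 0.0573095)/3.16840 = 0.3975.

0.3975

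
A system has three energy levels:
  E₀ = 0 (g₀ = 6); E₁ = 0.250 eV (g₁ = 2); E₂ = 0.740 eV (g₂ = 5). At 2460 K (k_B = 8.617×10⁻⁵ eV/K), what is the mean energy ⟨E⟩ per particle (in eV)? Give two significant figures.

k_BT = 8.617×10⁻⁵ × 2460 K = 0.2120 eV.
Eᵢ/kT = 0, 1.179, 3.491.
Z = Σ gᵢe^(−Eᵢ/kT) = 6·e^(−0) + 2·e^(−1.179) + 5·e^(−3.491) = 6.000 + 0.6152 + 0.1524 = 6.768.
⟨E⟩ = Σ Eᵢ gᵢe^(−Eᵢ/kT) / Z = (0·6.000 + 0.250·0.6152 + 0.740·0.1524) / 6.768 = 0.039 eV.

0.039 eV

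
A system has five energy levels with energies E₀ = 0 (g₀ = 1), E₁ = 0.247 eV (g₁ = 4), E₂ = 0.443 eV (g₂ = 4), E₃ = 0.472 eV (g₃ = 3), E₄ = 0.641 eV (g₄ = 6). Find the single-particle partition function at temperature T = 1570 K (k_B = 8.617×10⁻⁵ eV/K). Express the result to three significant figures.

k_BT = 8.617×10⁻⁵ × 1570 K = 0.13529 eV.
Eᵢ/kT = 0, 1.8257, 3.2744, 3.4888, 4.7380.
Z = Σ gᵢe^(−Eᵢ/kT) = 1·e^(−0) + 4·e^(−1.8257) + 4·e^(−3.2744) + 3·e^(−3.4888) + 6·e^(−4.7380) = 1.0000 + 0.64442 + 0.15136 + 0.091612 + 0.052537 = 1.9399.

Z = 1.94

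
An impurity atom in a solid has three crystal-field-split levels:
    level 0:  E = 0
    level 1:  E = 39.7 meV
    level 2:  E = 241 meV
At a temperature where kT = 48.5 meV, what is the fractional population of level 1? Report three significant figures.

Eᵢ/kT = 0, 0.81856, 4.9691.
Z = Σ e^(−Eᵢ/kT) = e^(−0) + e^(−0.81856) + e^(−4.9691) = 1.0000 + 0.44107 + 0.0069494 = 1.4480.
P₁ = e^(−E₁/kT) / Z = 0.44107/1.4480 = 0.305.

0.305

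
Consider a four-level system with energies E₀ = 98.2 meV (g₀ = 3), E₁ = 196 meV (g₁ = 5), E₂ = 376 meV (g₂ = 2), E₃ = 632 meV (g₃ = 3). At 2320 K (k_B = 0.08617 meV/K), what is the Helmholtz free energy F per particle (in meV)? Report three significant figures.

-284 meV

k_BT = 0.08617 × 2320 K = 199.91 meV.
Eᵢ/kT = 0.49122, 0.98044, 1.8808, 3.1614.
Z = Σ gᵢe^(−Eᵢ/kT) = 3·e^(−0.49122) + 5·e^(−0.98044) + 2·e^(−1.8808) + 3·e^(−3.1614) = 1.8356 + 1.8757 + 0.30494 + 0.12710 = 4.1433.
F = −kT ln Z = −199.91 × ln(4.1433) = −199.91 × 1.4215 = -284 meV.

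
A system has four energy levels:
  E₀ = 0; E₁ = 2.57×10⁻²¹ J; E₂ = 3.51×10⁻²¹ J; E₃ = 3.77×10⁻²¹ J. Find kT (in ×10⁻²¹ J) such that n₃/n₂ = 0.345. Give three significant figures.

n₃/n₂ = exp[−(E₃−E₂)/kT] = 0.345.
⇒ (E₃−E₂)/kT = ln(1/0.345) = ln(2.8986) = 1.0642.
kT = 0.26 ×10⁻²¹ J / 1.0642 = 0.244 ×10⁻²¹ J.

0.244 ×10⁻²¹ J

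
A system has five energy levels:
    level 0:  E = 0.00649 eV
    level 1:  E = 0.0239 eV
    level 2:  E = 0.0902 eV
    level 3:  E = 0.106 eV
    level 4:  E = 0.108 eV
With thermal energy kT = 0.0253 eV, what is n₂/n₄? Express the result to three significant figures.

2.02

n₂/n₄ = exp[−(E₂−E₄)/kT] = exp(−(-0.0178 eV)/(0.0253 eV)) = exp(0.70356) = 2.02.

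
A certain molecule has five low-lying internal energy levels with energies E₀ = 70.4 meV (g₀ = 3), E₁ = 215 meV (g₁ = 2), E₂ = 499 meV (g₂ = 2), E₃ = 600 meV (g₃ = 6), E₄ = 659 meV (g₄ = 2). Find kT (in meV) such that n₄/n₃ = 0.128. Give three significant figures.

n₄/n₃ = (g₄/g₃) exp[−(E₄−E₃)/kT] = 0.128.
⇒ (E₄−E₃)/kT = ln((2/6)/0.128) = ln(2.6042) = 0.95713.
kT = 59 meV / 0.95713 = 61.6 meV.

61.6 meV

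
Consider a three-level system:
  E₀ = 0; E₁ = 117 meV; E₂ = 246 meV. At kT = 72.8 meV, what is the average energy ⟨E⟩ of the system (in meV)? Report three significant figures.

25.8 meV

Eᵢ/kT = 0, 1.6071, 3.3791.
Z = Σ e^(−Eᵢ/kT) = e^(−0) + e^(−1.6071) + e^(−3.3791) = 1.0000 + 0.20047 + 0.034078 = 1.2345.
⟨E⟩ = Σ Eᵢ e^(−Eᵢ/kT) / Z = (0·1.0000 + 117·0.20047 + 246·0.034078) / 1.2345 = 25.8 meV.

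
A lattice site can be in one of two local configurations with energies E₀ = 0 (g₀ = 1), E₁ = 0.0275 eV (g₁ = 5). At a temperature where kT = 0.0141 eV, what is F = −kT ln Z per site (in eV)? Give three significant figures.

Eᵢ/kT = 0, 1.9504.
Z = Σ gᵢe^(−Eᵢ/kT) = 1·e^(−0) + 5·e^(−1.9504) = 1.0000 + 0.71109 = 1.7111.
F = −kT ln Z = −0.0141 × ln(1.7111) = −0.0141 × 0.53714 = -0.00757 eV.

-0.00757 eV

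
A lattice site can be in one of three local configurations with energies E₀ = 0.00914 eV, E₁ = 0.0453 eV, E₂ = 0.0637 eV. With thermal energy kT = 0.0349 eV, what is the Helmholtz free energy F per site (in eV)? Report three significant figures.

-0.00648 eV

Eᵢ/kT = 0.26189, 1.2980, 1.8252.
Z = Σ e^(−Eᵢ/kT) = e^(−0.26189) + e^(−1.2980) + e^(−1.8252) = 0.76960 + 0.27308 + 0.16119 = 1.2039.
F = −kT ln Z = −0.0349 × ln(1.2039) = −0.0349 × 0.18557 = -0.00648 eV.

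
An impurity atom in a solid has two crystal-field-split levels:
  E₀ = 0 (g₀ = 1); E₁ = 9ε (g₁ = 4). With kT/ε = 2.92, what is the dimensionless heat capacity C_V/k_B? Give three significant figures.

Eᵢ/kT = 0, 3.0822.
Z = Σ gᵢe^(−Eᵢ/kT) = 1·e^(−0) + 4·e^(−3.0822) = 1.0000 + 0.18343 = 1.1834.
⟨E⟩ = 1.3950 ε, ⟨E²⟩ = 12.555 ε².
C_V/k_B = (⟨E²⟩ − ⟨E⟩²)/(kT)² = (12.555 − 1.9460)/8.5264 = 1.24.

1.24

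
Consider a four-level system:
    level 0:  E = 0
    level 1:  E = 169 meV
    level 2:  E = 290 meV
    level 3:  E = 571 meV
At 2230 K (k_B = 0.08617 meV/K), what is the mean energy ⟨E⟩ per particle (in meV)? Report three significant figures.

k_BT = 0.08617 × 2230 K = 192.16 meV.
Eᵢ/kT = 0, 0.87948, 1.5092, 2.9715.
Z = Σ e^(−Eᵢ/kT) = e^(−0) + e^(−0.87948) + e^(−1.5092) + e^(−2.9715) = 1.0000 + 0.41500 + 0.22109 + 0.051226 = 1.6873.
⟨E⟩ = Σ Eᵢ e^(−Eᵢ/kT) / Z = (0·1.0000 + 169·0.41500 + 290·0.22109 + 571·0.051226) / 1.6873 = 96.9 meV.

96.9 meV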